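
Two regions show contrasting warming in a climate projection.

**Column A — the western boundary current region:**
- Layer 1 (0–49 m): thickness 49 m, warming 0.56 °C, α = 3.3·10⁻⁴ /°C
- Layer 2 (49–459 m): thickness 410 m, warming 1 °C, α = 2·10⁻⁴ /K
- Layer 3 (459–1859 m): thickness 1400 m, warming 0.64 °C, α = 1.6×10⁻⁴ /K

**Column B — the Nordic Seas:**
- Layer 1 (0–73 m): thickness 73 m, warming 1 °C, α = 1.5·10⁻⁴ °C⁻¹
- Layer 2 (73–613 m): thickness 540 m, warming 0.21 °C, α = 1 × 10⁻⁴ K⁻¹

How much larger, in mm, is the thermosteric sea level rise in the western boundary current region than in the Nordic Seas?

A Layer 1: 0.56 × 3.3×10⁻⁴ × 49 = 0.0090552 m
A Layer 2: 2×10⁻⁴ × 1 × 410 = 0.08200 m
A Layer 3: 1400 × 1.6×10⁻⁴ × 0.64 = 0.14336 m
A total: 0.2344152 m
B Layer 1: 73 × 1 × 1.5×10⁻⁴ = 0.01095 m
B 73–613 m: 1×10⁻⁴ × 540 × 0.21 = 0.01134 m
B total: 0.02229 m
Difference: 0.2344152 − 0.02229 = 0.2121252 m

Δh_A − Δh_B ≈ 210 mm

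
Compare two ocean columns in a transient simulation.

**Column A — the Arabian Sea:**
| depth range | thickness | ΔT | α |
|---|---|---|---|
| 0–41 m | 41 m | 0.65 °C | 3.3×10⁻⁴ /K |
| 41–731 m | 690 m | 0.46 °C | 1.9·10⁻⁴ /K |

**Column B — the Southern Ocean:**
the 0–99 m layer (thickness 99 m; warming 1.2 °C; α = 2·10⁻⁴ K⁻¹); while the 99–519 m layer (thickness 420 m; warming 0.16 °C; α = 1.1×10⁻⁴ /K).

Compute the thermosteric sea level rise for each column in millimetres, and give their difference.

Δh_A ≈ 69 mm, Δh_B ≈ 31 mm; difference ≈ 38 mm

A 0–41 m: 41 × 0.65 × 3.3×10⁻⁴ = 0.0087945 m
A Layer 2: 1.9×10⁻⁴ × 0.46 × 690 = 0.060306 m
A total: 0.0691005 m
B Layer 1: 1.2 × 2×10⁻⁴ × 99 = 0.02376 m
B Layer 2: 1.1×10⁻⁴ × 0.16 × 420 = 0.007392 m
B total: 0.031152 m
Difference: 0.0691005 − 0.031152 = 0.0379485 m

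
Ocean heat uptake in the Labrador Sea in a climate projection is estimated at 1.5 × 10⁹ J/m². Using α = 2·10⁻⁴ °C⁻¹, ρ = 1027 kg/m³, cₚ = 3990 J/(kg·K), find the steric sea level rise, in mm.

about 73 mm

Δh = αQ/(ρcₚ) = 2×10⁻⁴ × 1.5×10⁹ / (1027 × 3990) ≈ 0.073211 m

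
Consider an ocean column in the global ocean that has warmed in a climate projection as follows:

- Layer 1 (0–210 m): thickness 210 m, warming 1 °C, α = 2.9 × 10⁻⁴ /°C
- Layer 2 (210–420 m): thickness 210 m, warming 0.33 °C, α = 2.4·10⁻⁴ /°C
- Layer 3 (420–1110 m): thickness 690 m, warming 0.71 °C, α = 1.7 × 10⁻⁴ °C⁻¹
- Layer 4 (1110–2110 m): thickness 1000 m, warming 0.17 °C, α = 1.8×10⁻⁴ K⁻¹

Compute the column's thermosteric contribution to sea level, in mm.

Δh = 191 mm

0–210 m: 2.9×10⁻⁴ × 1 × 210 = 0.06090 m
Layer 2: 2.4×10⁻⁴ × 0.33 × 210 = 0.016632 m
420–1110 m: 1.7×10⁻⁴ × 0.71 × 690 = 0.083283 m
Layer 4: 1.8×10⁻⁴ × 1000 × 0.17 = 0.03060 m
Δh = 0.06090 + 0.016632 + 0.083283 + 0.03060 = 0.191415 m ≈ 191 mm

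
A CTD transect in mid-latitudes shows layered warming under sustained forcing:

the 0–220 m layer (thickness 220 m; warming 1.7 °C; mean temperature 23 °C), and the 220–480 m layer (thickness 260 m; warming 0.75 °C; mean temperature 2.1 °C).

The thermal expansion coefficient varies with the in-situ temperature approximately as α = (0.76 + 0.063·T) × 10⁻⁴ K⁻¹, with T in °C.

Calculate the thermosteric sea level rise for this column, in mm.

100 mm of thermosteric rise

Layer 1: α = (0.76 + 0.063×23)×10⁻⁴ = 2.209×10⁻⁴ K⁻¹
Layer 2: α = (0.76 + 0.063×2.1)×10⁻⁴ = 0.8923×10⁻⁴ K⁻¹
0–220 m: 1.7 × 220 × 2.209×10⁻⁴ = 0.0826166 m
0.8923×10⁻⁴ × 0.75 × 260 = 0.01739985 m
Δh = 0.0826166 + 0.01739985 = 0.10001645 m ≈ 100 mm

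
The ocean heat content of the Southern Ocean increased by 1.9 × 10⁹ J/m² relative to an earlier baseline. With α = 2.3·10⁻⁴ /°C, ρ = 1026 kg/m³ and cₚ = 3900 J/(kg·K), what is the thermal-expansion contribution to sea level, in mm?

Δh = αQ/(ρcₚ) = 2.3×10⁻⁴ × 1.9×10⁹ / (1026 × 3900) ≈ 0.10921 m

Δh = 109 mm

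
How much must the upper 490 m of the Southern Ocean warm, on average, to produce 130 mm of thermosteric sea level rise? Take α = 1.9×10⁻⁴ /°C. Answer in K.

ΔT ≈ 1.40 K

ΔT = Δh/(αH) = 0.13 / (1.9×10⁻⁴ × 490) ≈ 1.396 K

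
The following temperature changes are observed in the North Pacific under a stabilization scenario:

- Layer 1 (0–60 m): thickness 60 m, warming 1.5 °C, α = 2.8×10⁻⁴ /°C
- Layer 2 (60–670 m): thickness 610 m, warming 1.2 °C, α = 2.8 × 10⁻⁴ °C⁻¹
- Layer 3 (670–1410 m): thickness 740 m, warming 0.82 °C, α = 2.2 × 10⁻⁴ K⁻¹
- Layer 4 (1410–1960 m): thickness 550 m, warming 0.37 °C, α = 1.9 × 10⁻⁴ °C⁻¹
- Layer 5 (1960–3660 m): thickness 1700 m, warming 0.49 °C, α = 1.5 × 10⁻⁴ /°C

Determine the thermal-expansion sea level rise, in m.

Layer 1: 1.5 × 60 × 2.8×10⁻⁴ = 0.02520 m
Layer 2: 2.8×10⁻⁴ × 610 × 1.2 = 0.20496 m
Layer 3: 740 × 0.82 × 2.2×10⁻⁴ = 0.133496 m
1410–1960 m: 0.37 × 1.9×10⁻⁴ × 550 = 0.038665 m
1960–3660 m: 0.49 × 1700 × 1.5×10⁻⁴ = 0.12495 m
Δh = 0.02520 + 0.20496 + 0.133496 + 0.038665 + 0.12495 = 0.527271 m

Δh ≈ 0.527 m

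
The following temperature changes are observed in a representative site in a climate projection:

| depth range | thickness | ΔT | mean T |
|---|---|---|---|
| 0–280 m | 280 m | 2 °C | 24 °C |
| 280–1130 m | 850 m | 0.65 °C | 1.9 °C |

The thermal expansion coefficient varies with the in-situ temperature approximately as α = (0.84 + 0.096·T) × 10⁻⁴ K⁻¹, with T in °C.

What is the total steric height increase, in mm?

Layer 1: α = (0.84 + 0.096×24)×10⁻⁴ = 3.144×10⁻⁴ K⁻¹
Layer 2: α = (0.84 + 0.096×1.9)×10⁻⁴ = 1.0224×10⁻⁴ K⁻¹
0–280 m: 2 × 280 × 3.144×10⁻⁴ = 0.176064 m
0.65 × 1.0224×10⁻⁴ × 850 = 0.0564876 m
Δh = 0.176064 + 0.0564876 = 0.2325516 m

Δh = 233 mm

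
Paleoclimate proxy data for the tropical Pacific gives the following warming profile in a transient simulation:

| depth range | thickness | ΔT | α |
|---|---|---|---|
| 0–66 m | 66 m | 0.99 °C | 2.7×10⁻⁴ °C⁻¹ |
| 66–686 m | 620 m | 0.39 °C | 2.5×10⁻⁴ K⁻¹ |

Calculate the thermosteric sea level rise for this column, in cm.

Layer 1: 66 × 0.99 × 2.7×10⁻⁴ = 0.0176418 m
0.39 × 2.5×10⁻⁴ × 620 = 0.06045 m
Δh = 0.0176418 + 0.06045 = 0.0780918 m

Δh ≈ 7.8 cm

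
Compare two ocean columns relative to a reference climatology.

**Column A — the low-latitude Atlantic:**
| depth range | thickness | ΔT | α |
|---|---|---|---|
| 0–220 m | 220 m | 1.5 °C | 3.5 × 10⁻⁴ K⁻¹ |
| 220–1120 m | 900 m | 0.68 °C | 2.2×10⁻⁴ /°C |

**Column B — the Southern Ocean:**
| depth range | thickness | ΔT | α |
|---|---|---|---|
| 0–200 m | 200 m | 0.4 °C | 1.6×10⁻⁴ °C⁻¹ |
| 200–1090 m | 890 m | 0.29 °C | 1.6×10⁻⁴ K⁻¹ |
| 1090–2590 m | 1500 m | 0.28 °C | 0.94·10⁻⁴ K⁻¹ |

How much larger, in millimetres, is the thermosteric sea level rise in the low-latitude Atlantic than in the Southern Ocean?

A Layer 1: 1.5 × 220 × 3.5×10⁻⁴ = 0.11550 m
A 0.68 × 900 × 2.2×10⁻⁴ = 0.13464 m
A total: 0.25014 m
B 1.6×10⁻⁴ × 0.4 × 200 = 0.01280 m
B 1.6×10⁻⁴ × 0.29 × 890 = 0.041296 m
B 1090–2590 m: 1500 × 0.94×10⁻⁴ × 0.28 = 0.03948 m
B total: 0.093576 m
Difference: 0.25014 − 0.093576 = 0.156564 m

160 mm larger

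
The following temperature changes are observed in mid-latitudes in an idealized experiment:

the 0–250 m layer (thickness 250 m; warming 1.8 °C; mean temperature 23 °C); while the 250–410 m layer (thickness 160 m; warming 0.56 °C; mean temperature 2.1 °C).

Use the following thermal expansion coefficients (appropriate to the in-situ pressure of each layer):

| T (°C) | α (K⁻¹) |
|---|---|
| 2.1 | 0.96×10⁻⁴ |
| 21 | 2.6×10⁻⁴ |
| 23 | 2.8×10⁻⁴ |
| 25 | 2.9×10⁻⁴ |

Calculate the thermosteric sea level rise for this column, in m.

0.13 m of thermosteric rise

Layer 1 at 23 °C → α = 2.8×10⁻⁴ K⁻¹
Layer 2 at 2.1 °C → α = 0.96×10⁻⁴ K⁻¹
Layer 1: 2.8×10⁻⁴ × 250 × 1.8 = 0.12600 m
250–410 m: 0.96×10⁻⁴ × 0.56 × 160 = 0.0086016 m
Δh = 0.12600 + 0.0086016 = 0.1346016 m ≈ 0.13 m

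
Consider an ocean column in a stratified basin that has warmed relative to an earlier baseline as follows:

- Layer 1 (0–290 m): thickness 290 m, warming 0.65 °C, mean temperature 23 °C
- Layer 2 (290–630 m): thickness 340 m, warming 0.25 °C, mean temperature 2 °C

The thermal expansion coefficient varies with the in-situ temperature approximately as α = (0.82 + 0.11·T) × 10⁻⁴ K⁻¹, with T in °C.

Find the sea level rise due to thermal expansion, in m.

0.072 m of thermosteric rise

Layer 1: α = (0.82 + 0.11×23)×10⁻⁴ = 3.35×10⁻⁴ K⁻¹
Layer 2: α = (0.82 + 0.11×2)×10⁻⁴ = 1.04×10⁻⁴ K⁻¹
0–290 m: 3.35×10⁻⁴ × 290 × 0.65 = 0.0631475 m
1.04×10⁻⁴ × 0.25 × 340 = 0.00884 m
Δh = 0.0631475 + 0.00884 = 0.0719875 m ≈ 0.072 m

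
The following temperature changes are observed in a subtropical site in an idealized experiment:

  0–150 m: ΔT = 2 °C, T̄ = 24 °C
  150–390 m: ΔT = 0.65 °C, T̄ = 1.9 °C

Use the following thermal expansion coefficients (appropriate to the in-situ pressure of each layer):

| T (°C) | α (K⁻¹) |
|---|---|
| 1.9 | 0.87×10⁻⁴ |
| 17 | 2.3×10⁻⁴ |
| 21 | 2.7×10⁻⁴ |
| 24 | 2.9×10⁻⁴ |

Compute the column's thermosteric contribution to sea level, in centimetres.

Layer 1 at 24 °C → α = 2.9×10⁻⁴ K⁻¹
Layer 2 at 1.9 °C → α = 0.87×10⁻⁴ K⁻¹
150 × 2 × 2.9×10⁻⁴ = 0.08700 m
150–390 m: 0.87×10⁻⁴ × 240 × 0.65 = 0.013572 m
Δh = 0.08700 + 0.013572 = 0.100572 m ≈ 10 cm

Δh ≈ 10 cm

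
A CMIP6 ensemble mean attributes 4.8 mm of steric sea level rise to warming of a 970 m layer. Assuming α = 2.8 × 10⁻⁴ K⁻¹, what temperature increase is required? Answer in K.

ΔT = Δh/(αH) = 0.0048 / (2.8×10⁻⁴ × 970) ≈ 0.01767 K

0.0177 K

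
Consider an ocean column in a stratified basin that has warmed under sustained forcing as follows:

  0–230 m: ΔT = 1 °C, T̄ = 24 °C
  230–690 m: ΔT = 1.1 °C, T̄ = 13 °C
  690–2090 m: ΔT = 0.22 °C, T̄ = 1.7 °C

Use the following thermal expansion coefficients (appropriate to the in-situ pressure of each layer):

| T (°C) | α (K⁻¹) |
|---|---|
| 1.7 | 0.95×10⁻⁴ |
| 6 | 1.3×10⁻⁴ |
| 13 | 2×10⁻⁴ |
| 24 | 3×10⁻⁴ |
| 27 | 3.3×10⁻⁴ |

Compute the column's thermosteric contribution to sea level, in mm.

Layer 1 at 24 °C → α = 3×10⁻⁴ K⁻¹
Layer 2 at 13 °C → α = 2×10⁻⁴ K⁻¹
Layer 3 at 1.7 °C → α = 0.95×10⁻⁴ K⁻¹
0–230 m: 1 × 3×10⁻⁴ × 230 = 0.06900 m
230–690 m: 1.1 × 460 × 2×10⁻⁴ = 0.10120 m
0.95×10⁻⁴ × 0.22 × 1400 = 0.02926 m
Δh = 0.06900 + 0.10120 + 0.02926 = 0.19946 m

Δh = 200 mm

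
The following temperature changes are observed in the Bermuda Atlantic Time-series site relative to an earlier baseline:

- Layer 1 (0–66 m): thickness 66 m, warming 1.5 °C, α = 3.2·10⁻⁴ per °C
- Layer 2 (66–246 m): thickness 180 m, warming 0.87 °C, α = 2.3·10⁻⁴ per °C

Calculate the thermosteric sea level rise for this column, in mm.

Layer 1: 3.2×10⁻⁴ × 1.5 × 66 = 0.03168 m
2.3×10⁻⁴ × 0.87 × 180 = 0.036018 m
Δh = 0.03168 + 0.036018 = 0.067698 m

67.7 mm of thermosteric rise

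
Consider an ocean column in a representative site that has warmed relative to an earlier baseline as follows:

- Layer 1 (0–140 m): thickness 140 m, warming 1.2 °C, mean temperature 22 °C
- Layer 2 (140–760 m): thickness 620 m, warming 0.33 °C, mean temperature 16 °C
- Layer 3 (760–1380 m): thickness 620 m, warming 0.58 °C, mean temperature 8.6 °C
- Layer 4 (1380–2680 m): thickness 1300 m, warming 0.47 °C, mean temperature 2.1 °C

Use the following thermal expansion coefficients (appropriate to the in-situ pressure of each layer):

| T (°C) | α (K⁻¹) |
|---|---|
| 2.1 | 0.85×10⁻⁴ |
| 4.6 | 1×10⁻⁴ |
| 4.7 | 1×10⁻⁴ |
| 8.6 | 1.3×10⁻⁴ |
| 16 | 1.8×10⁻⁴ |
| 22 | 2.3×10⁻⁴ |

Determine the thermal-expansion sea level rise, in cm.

17 cm of thermosteric rise

Layer 1 at 22 °C → α = 2.3×10⁻⁴ K⁻¹
Layer 2 at 16 °C → α = 1.8×10⁻⁴ K⁻¹
Layer 3 at 8.6 °C → α = 1.3×10⁻⁴ K⁻¹
Layer 4 at 2.1 °C → α = 0.85×10⁻⁴ K⁻¹
140 × 1.2 × 2.3×10⁻⁴ = 0.03864 m
1.8×10⁻⁴ × 620 × 0.33 = 0.036828 m
Layer 3: 620 × 1.3×10⁻⁴ × 0.58 = 0.046748 m
1380–2680 m: 0.85×10⁻⁴ × 1300 × 0.47 = 0.051935 m
Δh = 0.03864 + 0.036828 + 0.046748 + 0.051935 = 0.174151 m ≈ 17 cm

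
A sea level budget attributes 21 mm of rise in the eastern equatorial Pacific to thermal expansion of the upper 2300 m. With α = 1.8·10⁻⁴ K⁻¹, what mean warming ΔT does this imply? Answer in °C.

about 0.051 °C

ΔT = Δh/(αH) = 0.021 / (1.8×10⁻⁴ × 2300) ≈ 0.05072 °C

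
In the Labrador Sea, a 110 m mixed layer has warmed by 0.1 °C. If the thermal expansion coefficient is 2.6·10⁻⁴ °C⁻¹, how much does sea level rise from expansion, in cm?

Δh = αΔT·H = 2.6×10⁻⁴ × 0.1 × 110 = 0.00286 m

Δh ≈ 0.29 cm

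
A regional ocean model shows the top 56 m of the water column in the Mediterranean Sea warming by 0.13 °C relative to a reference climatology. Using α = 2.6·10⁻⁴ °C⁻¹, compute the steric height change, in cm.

Δh = αΔT·H = 2.6×10⁻⁴ × 0.13 × 56 = 0.0018928 m

0.189 cm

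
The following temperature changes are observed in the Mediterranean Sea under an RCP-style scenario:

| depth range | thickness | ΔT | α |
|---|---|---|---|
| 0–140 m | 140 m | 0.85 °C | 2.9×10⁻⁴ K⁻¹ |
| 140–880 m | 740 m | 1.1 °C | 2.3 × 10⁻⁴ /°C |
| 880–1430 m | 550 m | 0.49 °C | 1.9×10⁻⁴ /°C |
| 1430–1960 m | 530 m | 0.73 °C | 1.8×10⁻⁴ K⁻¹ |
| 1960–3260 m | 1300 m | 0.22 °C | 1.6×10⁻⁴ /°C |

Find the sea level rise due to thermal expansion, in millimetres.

388 mm

140 × 0.85 × 2.9×10⁻⁴ = 0.03451 m
140–880 m: 2.3×10⁻⁴ × 740 × 1.1 = 0.18722 m
Layer 3: 0.49 × 550 × 1.9×10⁻⁴ = 0.051205 m
Layer 4: 0.73 × 530 × 1.8×10⁻⁴ = 0.069642 m
Layer 5: 0.22 × 1.6×10⁻⁴ × 1300 = 0.04576 m
Δh = 0.03451 + 0.18722 + 0.051205 + 0.069642 + 0.04576 = 0.388337 m ≈ 388 mm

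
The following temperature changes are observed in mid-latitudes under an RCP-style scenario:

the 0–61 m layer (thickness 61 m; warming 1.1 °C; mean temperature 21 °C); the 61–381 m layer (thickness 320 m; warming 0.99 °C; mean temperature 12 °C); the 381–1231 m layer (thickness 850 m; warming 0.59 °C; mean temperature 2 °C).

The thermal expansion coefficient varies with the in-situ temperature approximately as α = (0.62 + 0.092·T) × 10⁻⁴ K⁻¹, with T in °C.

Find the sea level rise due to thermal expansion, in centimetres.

Δh = 11.2 cm

Layer 1: α = (0.62 + 0.092×21)×10⁻⁴ = 2.552×10⁻⁴ K⁻¹
Layer 2: α = (0.62 + 0.092×12)×10⁻⁴ = 1.724×10⁻⁴ K⁻¹
Layer 3: α = (0.62 + 0.092×2)×10⁻⁴ = 0.804×10⁻⁴ K⁻¹
2.552×10⁻⁴ × 1.1 × 61 = 0.01712392 m
Layer 2: 320 × 0.99 × 1.724×10⁻⁴ = 0.05461632 m
Layer 3: 0.804×10⁻⁴ × 850 × 0.59 = 0.0403206 m
Δh = 0.01712392 + 0.05461632 + 0.0403206 = 0.11206084 m ≈ 11.2 cm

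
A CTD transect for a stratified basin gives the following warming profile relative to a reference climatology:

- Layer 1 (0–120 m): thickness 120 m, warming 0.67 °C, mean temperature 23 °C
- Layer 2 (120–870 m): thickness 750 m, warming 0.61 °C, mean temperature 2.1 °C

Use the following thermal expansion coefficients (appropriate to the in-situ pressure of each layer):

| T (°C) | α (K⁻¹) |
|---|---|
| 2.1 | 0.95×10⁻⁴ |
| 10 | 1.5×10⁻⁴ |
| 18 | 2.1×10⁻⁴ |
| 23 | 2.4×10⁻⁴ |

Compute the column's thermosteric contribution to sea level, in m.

Δh ≈ 0.063 m

Layer 1 at 23 °C → α = 2.4×10⁻⁴ K⁻¹
Layer 2 at 2.1 °C → α = 0.95×10⁻⁴ K⁻¹
0–120 m: 2.4×10⁻⁴ × 0.67 × 120 = 0.019296 m
Layer 2: 0.61 × 0.95×10⁻⁴ × 750 = 0.0434625 m
Δh = 0.019296 + 0.0434625 = 0.0627585 m ≈ 0.063 m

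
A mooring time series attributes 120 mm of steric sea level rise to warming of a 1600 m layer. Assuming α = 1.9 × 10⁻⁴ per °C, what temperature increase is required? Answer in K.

ΔT = Δh/(αH) = 0.12 / (1.9×10⁻⁴ × 1600) ≈ 0.3947 K

ΔT ≈ 0.395 K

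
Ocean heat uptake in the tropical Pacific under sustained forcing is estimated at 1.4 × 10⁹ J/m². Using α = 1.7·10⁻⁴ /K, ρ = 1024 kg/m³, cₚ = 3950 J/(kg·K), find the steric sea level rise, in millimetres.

Δh = αQ/(ρcₚ) = 1.7×10⁻⁴ × 1.4×10⁹ / (1024 × 3950) ≈ 0.058841 m

58.8 mm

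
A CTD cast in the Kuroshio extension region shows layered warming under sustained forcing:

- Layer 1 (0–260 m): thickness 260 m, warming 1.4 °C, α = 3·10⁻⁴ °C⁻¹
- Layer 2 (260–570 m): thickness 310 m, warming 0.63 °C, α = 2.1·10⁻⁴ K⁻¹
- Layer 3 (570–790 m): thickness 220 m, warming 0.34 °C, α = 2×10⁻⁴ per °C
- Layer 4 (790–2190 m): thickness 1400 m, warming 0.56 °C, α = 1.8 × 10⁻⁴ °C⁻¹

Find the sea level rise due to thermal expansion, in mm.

Layer 1: 260 × 1.4 × 3×10⁻⁴ = 0.10920 m
2.1×10⁻⁴ × 0.63 × 310 = 0.041013 m
570–790 m: 0.34 × 2×10⁻⁴ × 220 = 0.01496 m
Layer 4: 1400 × 0.56 × 1.8×10⁻⁴ = 0.14112 m
Δh = 0.10920 + 0.041013 + 0.01496 + 0.14112 = 0.306293 m

Δh = 310 mm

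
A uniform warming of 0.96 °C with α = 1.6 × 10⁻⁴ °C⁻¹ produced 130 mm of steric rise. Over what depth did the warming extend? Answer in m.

about 846 m

H = Δh/(αΔT) = 0.13 / (1.6×10⁻⁴ × 0.96) ≈ 846.4 m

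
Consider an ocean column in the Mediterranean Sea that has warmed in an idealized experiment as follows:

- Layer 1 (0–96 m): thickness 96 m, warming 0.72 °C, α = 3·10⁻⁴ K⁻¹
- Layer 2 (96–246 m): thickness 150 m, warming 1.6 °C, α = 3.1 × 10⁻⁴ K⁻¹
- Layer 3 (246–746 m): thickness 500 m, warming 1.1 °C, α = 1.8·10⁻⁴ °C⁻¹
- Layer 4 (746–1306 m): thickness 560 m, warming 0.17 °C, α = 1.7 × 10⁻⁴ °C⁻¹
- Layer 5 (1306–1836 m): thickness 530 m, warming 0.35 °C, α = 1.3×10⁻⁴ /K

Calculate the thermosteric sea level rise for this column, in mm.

Layer 1: 96 × 3×10⁻⁴ × 0.72 = 0.020736 m
Layer 2: 3.1×10⁻⁴ × 1.6 × 150 = 0.07440 m
1.8×10⁻⁴ × 500 × 1.1 = 0.09900 m
0.17 × 1.7×10⁻⁴ × 560 = 0.016184 m
Layer 5: 1.3×10⁻⁴ × 0.35 × 530 = 0.024115 m
Δh = 0.020736 + 0.07440 + 0.09900 + 0.016184 + 0.024115 = 0.234435 m

about 234 mm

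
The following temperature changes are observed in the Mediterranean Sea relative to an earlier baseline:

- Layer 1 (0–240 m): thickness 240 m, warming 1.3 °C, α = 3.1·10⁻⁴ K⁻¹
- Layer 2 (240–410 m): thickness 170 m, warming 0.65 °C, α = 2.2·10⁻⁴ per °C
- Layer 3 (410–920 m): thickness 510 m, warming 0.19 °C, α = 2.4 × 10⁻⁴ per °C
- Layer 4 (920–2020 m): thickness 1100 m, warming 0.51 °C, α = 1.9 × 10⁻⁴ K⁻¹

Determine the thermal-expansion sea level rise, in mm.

251 mm of thermosteric rise

Layer 1: 240 × 3.1×10⁻⁴ × 1.3 = 0.09672 m
2.2×10⁻⁴ × 0.65 × 170 = 0.02431 m
410–920 m: 510 × 0.19 × 2.4×10⁻⁴ = 0.023256 m
Layer 4: 1100 × 1.9×10⁻⁴ × 0.51 = 0.10659 m
Δh = 0.09672 + 0.02431 + 0.023256 + 0.10659 = 0.250876 m ≈ 251 mm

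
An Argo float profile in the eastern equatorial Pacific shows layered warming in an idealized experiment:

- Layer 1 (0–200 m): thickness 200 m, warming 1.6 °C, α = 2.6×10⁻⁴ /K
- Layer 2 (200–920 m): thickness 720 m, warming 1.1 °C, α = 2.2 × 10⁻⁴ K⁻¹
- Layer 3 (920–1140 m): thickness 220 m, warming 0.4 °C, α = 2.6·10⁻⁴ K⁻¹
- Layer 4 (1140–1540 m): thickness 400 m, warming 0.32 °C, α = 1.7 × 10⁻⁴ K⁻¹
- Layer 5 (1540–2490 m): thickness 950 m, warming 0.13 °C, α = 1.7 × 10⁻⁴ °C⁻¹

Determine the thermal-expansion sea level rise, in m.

Δh = 0.32 m

0–200 m: 200 × 2.6×10⁻⁴ × 1.6 = 0.08320 m
1.1 × 720 × 2.2×10⁻⁴ = 0.17424 m
920–1140 m: 220 × 0.4 × 2.6×10⁻⁴ = 0.02288 m
400 × 1.7×10⁻⁴ × 0.32 = 0.02176 m
Layer 5: 1.7×10⁻⁴ × 0.13 × 950 = 0.020995 m
Δh = 0.08320 + 0.17424 + 0.02288 + 0.02176 + 0.020995 = 0.323075 m ≈ 0.32 m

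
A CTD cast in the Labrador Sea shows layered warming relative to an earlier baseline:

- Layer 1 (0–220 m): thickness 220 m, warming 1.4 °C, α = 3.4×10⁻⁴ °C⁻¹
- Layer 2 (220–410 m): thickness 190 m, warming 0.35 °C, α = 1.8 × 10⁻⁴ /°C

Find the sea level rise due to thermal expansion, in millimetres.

Δh ≈ 120 mm

0–220 m: 1.4 × 3.4×10⁻⁴ × 220 = 0.10472 m
190 × 1.8×10⁻⁴ × 0.35 = 0.01197 m
Δh = 0.10472 + 0.01197 = 0.11669 m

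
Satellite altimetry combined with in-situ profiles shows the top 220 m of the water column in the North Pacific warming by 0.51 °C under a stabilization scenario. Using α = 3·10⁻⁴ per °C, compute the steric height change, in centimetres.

Δh = αΔT·H = 3×10⁻⁴ × 0.51 × 220 = 0.03366 m

Δh ≈ 3.37 cm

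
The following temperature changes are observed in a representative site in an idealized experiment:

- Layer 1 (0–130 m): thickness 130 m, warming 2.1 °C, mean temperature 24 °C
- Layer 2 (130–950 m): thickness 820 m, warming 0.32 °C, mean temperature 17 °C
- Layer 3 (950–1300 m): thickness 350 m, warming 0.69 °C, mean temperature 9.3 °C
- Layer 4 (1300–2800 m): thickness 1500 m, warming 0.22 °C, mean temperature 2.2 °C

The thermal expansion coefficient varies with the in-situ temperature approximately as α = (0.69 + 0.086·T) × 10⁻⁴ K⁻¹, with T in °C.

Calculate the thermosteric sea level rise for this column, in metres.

Layer 1: α = (0.69 + 0.086×24)×10⁻⁴ = 2.754×10⁻⁴ K⁻¹
Layer 2: α = (0.69 + 0.086×17)×10⁻⁴ = 2.152×10⁻⁴ K⁻¹
Layer 3: α = (0.69 + 0.086×9.3)×10⁻⁴ = 1.4898×10⁻⁴ K⁻¹
Layer 4: α = (0.69 + 0.086×2.2)×10⁻⁴ = 0.8792×10⁻⁴ K⁻¹
130 × 2.754×10⁻⁴ × 2.1 = 0.0751842 m
130–950 m: 0.32 × 2.152×10⁻⁴ × 820 = 0.05646848 m
Layer 3: 0.69 × 350 × 1.4898×10⁻⁴ = 0.03597867 m
Layer 4: 0.8792×10⁻⁴ × 1500 × 0.22 = 0.0290136 m
Δh = 0.0751842 + 0.05646848 + 0.03597867 + 0.0290136 = 0.19664495 m

0.197 m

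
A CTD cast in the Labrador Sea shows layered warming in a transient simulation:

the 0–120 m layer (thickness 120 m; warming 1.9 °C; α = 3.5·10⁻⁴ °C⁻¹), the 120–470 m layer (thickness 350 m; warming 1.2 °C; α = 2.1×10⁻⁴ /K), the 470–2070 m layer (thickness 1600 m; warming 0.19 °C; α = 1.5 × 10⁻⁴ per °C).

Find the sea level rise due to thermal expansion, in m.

120 × 1.9 × 3.5×10⁻⁴ = 0.07980 m
Layer 2: 2.1×10⁻⁴ × 350 × 1.2 = 0.08820 m
1.5×10⁻⁴ × 1600 × 0.19 = 0.04560 m
Δh = 0.07980 + 0.08820 + 0.04560 = 0.21360 m ≈ 0.214 m

about 0.214 m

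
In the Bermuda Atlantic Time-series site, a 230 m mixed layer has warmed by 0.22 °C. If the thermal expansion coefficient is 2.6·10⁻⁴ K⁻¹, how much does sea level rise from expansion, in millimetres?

Δh ≈ 13.2 mm

Δh = αΔT·H = 2.6×10⁻⁴ × 0.22 × 230 = 0.013156 m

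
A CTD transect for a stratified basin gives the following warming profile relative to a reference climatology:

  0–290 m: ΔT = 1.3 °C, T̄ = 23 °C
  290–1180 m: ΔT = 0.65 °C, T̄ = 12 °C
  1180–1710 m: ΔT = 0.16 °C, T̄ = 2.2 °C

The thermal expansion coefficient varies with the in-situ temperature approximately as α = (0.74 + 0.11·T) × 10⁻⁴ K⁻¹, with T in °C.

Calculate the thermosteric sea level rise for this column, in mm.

250 mm

Layer 1: α = (0.74 + 0.11×23)×10⁻⁴ = 3.27×10⁻⁴ K⁻¹
Layer 2: α = (0.74 + 0.11×12)×10⁻⁴ = 2.06×10⁻⁴ K⁻¹
Layer 3: α = (0.74 + 0.11×2.2)×10⁻⁴ = 0.982×10⁻⁴ K⁻¹
Layer 1: 1.3 × 290 × 3.27×10⁻⁴ = 0.123279 m
Layer 2: 2.06×10⁻⁴ × 0.65 × 890 = 0.119171 m
0.16 × 530 × 0.982×10⁻⁴ = 0.00832736 m
Δh = 0.123279 + 0.119171 + 0.00832736 = 0.25077736 m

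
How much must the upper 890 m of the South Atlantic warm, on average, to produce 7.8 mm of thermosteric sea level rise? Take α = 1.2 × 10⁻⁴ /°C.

about 0.0730 K

ΔT = Δh/(αH) = 0.0078 / (1.2×10⁻⁴ × 890) ≈ 0.07303 K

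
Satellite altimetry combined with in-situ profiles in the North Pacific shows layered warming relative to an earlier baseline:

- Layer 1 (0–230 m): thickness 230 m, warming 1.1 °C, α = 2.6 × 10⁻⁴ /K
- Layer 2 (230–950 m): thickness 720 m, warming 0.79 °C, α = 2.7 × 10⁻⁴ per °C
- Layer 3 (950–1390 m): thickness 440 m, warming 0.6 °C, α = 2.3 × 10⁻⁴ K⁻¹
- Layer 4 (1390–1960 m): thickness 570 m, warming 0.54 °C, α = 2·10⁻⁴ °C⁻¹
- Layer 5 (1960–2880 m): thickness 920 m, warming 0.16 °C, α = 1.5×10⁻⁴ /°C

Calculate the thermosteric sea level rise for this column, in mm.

2.6×10⁻⁴ × 230 × 1.1 = 0.06578 m
Layer 2: 0.79 × 720 × 2.7×10⁻⁴ = 0.153576 m
0.6 × 440 × 2.3×10⁻⁴ = 0.06072 m
570 × 2×10⁻⁴ × 0.54 = 0.06156 m
Layer 5: 1.5×10⁻⁴ × 0.16 × 920 = 0.02208 m
Δh = 0.06578 + 0.153576 + 0.06072 + 0.06156 + 0.02208 = 0.363716 m ≈ 364 mm

Δh = 364 mm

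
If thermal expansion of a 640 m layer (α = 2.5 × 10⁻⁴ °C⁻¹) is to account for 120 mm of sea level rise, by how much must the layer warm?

0.75 K

ΔT = Δh/(αH) = 0.12 / (2.5×10⁻⁴ × 640) = 0.7500 K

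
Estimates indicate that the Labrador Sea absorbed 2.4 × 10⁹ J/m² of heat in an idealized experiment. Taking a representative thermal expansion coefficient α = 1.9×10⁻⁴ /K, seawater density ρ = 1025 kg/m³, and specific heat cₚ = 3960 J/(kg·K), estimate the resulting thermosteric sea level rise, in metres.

Δh ≈ 0.11 m

Δh = αQ/(ρcₚ) = 1.9×10⁻⁴ × 2.4×10⁹ / (1025 × 3960) ≈ 0.11234 m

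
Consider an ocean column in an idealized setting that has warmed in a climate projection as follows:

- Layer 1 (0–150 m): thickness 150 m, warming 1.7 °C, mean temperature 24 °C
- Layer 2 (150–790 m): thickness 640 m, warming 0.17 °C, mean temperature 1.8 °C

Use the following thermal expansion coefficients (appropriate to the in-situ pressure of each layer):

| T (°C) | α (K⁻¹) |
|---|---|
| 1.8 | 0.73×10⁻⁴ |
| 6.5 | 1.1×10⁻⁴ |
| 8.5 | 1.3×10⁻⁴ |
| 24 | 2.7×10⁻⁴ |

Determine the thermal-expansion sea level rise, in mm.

Layer 1 at 24 °C → α = 2.7×10⁻⁴ K⁻¹
Layer 2 at 1.8 °C → α = 0.73×10⁻⁴ K⁻¹
0–150 m: 150 × 1.7 × 2.7×10⁻⁴ = 0.06885 m
0.17 × 640 × 0.73×10⁻⁴ = 0.0079424 m
Δh = 0.06885 + 0.0079424 = 0.0767924 m

about 77 mm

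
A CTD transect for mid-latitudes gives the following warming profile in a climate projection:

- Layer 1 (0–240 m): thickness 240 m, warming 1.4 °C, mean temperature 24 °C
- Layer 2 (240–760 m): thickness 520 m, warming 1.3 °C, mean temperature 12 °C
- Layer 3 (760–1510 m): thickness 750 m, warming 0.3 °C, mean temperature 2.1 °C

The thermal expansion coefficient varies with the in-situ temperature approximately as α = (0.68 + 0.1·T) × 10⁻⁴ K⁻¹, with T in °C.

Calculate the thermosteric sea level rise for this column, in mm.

Layer 1: α = (0.68 + 0.1×24)×10⁻⁴ = 3.08×10⁻⁴ K⁻¹
Layer 2: α = (0.68 + 0.1×12)×10⁻⁴ = 1.88×10⁻⁴ K⁻¹
Layer 3: α = (0.68 + 0.1×2.1)×10⁻⁴ = 0.89×10⁻⁴ K⁻¹
Layer 1: 240 × 1.4 × 3.08×10⁻⁴ = 0.103488 m
1.88×10⁻⁴ × 520 × 1.3 = 0.127088 m
Layer 3: 0.89×10⁻⁴ × 0.3 × 750 = 0.020025 m
Δh = 0.103488 + 0.127088 + 0.020025 = 0.250601 m

251 mm of thermosteric rise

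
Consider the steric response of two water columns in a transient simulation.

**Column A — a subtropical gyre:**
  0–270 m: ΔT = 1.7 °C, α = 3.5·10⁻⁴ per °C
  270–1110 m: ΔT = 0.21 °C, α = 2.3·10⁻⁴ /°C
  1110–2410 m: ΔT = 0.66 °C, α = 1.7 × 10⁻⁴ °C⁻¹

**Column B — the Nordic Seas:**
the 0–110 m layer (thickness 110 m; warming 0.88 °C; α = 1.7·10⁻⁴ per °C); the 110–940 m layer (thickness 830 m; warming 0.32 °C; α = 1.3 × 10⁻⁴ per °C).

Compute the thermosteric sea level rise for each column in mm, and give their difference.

A 270 × 1.7 × 3.5×10⁻⁴ = 0.16065 m
A Layer 2: 840 × 0.21 × 2.3×10⁻⁴ = 0.040572 m
A 1.7×10⁻⁴ × 1300 × 0.66 = 0.14586 m
A total: 0.347082 m
B 0–110 m: 1.7×10⁻⁴ × 0.88 × 110 = 0.016456 m
B 0.32 × 1.3×10⁻⁴ × 830 = 0.034528 m
B total: 0.050984 m
Difference: 0.347082 − 0.050984 = 0.296098 m

Δh_A ≈ 350 mm, Δh_B ≈ 51 mm; difference ≈ 300 mm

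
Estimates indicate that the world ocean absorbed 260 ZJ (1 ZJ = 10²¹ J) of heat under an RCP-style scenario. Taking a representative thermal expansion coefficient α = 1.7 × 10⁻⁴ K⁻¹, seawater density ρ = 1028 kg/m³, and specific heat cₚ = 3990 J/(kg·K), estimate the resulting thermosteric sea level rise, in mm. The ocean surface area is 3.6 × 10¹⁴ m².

Per unit area: Q = 260×10²¹ / (3.6×10¹⁴) ≈ 7.222×10⁸ J/m²
Δh = αQ/(ρcₚ) = 1.7×10⁻⁴ × 7.222×10⁸ / (1028 × 3990) ≈ 0.029932 m

29.9 mm of thermosteric rise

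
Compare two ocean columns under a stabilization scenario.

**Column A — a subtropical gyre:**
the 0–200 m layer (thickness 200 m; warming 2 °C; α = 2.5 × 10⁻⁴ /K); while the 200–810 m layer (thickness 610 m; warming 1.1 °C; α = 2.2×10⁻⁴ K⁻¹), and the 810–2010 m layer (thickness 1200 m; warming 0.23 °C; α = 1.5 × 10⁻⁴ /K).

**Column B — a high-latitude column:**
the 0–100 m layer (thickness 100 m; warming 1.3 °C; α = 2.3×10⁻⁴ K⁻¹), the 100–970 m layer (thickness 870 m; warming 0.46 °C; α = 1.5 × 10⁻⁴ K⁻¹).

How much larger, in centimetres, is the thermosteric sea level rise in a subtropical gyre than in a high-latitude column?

Δh_A − Δh_B ≈ 19.9 cm

A 2.5×10⁻⁴ × 2 × 200 = 0.10000 m
A 2.2×10⁻⁴ × 1.1 × 610 = 0.14762 m
A 810–2010 m: 1.5×10⁻⁴ × 1200 × 0.23 = 0.04140 m
A total: 0.28902 m
B 0–100 m: 2.3×10⁻⁴ × 100 × 1.3 = 0.02990 m
B 100–970 m: 870 × 1.5×10⁻⁴ × 0.46 = 0.06003 m
B total: 0.08993 m
Difference: 0.28902 − 0.08993 = 0.19909 m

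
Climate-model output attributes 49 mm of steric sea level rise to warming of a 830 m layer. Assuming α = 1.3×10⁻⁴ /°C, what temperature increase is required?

ΔT = Δh/(αH) = 0.049 / (1.3×10⁻⁴ × 830) ≈ 0.4541 °C

0.454 °C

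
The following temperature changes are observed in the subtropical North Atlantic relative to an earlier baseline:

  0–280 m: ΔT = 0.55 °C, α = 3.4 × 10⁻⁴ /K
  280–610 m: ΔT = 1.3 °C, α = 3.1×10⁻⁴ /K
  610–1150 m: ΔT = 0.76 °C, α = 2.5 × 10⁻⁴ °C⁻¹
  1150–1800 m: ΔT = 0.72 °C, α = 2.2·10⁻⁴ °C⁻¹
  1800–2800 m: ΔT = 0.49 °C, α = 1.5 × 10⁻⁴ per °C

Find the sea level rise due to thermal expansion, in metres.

Layer 1: 3.4×10⁻⁴ × 0.55 × 280 = 0.05236 m
280–610 m: 1.3 × 3.1×10⁻⁴ × 330 = 0.13299 m
Layer 3: 0.76 × 540 × 2.5×10⁻⁴ = 0.10260 m
Layer 4: 650 × 2.2×10⁻⁴ × 0.72 = 0.10296 m
1.5×10⁻⁴ × 1000 × 0.49 = 0.07350 m
Δh = 0.05236 + 0.13299 + 0.10260 + 0.10296 + 0.07350 = 0.46441 m

0.464 m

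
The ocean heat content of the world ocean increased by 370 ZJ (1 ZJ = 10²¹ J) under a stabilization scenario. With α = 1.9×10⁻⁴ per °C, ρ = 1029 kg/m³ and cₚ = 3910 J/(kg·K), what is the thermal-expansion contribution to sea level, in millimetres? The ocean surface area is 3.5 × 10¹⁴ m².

Per unit area: Q = 370×10²¹ / (3.5×10¹⁴) ≈ 1.057×10⁹ J/m²
Δh = αQ/(ρcₚ) = 1.9×10⁻⁴ × 1.057×10⁹ / (1029 × 3910) ≈ 0.049916 m

49.9 mm of thermosteric rise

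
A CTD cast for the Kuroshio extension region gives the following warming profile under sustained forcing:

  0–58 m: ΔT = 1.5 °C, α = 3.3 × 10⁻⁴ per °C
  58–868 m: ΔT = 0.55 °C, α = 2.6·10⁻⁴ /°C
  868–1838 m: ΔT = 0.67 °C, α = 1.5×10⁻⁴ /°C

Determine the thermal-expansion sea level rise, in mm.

Δh = 242 mm

1.5 × 58 × 3.3×10⁻⁴ = 0.02871 m
58–868 m: 810 × 2.6×10⁻⁴ × 0.55 = 0.11583 m
868–1838 m: 1.5×10⁻⁴ × 0.67 × 970 = 0.097485 m
Δh = 0.02871 + 0.11583 + 0.097485 = 0.242025 m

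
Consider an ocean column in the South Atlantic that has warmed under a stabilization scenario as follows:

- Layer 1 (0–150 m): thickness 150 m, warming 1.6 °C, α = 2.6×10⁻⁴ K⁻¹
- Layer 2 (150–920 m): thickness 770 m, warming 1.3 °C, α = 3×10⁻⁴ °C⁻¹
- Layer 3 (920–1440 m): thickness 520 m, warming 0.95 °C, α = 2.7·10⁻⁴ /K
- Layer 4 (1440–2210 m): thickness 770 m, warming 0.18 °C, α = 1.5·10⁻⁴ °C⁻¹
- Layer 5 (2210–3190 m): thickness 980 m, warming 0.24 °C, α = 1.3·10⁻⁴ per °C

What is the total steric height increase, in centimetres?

0–150 m: 1.6 × 150 × 2.6×10⁻⁴ = 0.06240 m
3×10⁻⁴ × 770 × 1.3 = 0.30030 m
920–1440 m: 2.7×10⁻⁴ × 520 × 0.95 = 0.13338 m
0.18 × 770 × 1.5×10⁻⁴ = 0.02079 m
1.3×10⁻⁴ × 0.24 × 980 = 0.030576 m
Δh = 0.06240 + 0.30030 + 0.13338 + 0.02079 + 0.030576 = 0.547446 m ≈ 54.7 cm

54.7 cm of thermosteric rise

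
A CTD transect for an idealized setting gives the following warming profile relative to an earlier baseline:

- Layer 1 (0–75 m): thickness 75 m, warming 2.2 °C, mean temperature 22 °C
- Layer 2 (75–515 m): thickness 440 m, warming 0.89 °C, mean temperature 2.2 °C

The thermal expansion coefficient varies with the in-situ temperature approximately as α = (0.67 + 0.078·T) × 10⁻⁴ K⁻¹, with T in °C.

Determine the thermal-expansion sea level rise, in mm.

Δh = 72.3 mm

Layer 1: α = (0.67 + 0.078×22)×10⁻⁴ = 2.386×10⁻⁴ K⁻¹
Layer 2: α = (0.67 + 0.078×2.2)×10⁻⁴ = 0.8416×10⁻⁴ K⁻¹
Layer 1: 75 × 2.386×10⁻⁴ × 2.2 = 0.039369 m
0.8416×10⁻⁴ × 0.89 × 440 = 0.032957056 m
Δh = 0.039369 + 0.032957056 = 0.072326056 m ≈ 72.3 mm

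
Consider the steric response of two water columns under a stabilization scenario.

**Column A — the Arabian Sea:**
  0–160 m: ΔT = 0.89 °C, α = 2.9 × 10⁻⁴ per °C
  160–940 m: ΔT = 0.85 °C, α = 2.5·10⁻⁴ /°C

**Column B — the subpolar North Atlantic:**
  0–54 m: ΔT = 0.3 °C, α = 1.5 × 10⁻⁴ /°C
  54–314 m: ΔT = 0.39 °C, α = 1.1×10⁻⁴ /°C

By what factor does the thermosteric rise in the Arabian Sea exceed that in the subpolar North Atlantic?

15.2

A 0–160 m: 2.9×10⁻⁴ × 160 × 0.89 = 0.041296 m
A 160–940 m: 780 × 2.5×10⁻⁴ × 0.85 = 0.16575 m
A total: 0.207046 m
B 54 × 1.5×10⁻⁴ × 0.3 = 0.00243 m
B 0.39 × 1.1×10⁻⁴ × 260 = 0.011154 m
B total: 0.013584 m
Ratio: 0.207046 / 0.013584 ≈ 15.24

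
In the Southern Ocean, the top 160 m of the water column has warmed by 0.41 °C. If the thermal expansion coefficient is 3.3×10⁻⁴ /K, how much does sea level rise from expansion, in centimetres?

Δh = 2.16 cm

Δh = αΔT·H = 3.3×10⁻⁴ × 0.41 × 160 = 0.021648 m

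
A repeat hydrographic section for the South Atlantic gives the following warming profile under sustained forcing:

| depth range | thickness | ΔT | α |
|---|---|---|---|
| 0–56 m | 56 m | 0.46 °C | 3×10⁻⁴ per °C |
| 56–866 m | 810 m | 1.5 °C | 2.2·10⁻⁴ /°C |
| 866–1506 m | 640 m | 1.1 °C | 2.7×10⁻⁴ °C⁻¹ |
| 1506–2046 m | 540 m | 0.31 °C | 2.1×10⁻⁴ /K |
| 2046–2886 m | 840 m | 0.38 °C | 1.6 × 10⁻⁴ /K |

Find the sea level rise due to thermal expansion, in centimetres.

55.1 cm

56 × 3×10⁻⁴ × 0.46 = 0.007728 m
Layer 2: 2.2×10⁻⁴ × 1.5 × 810 = 0.26730 m
866–1506 m: 1.1 × 2.7×10⁻⁴ × 640 = 0.19008 m
540 × 0.31 × 2.1×10⁻⁴ = 0.035154 m
Layer 5: 0.38 × 840 × 1.6×10⁻⁴ = 0.051072 m
Δh = 0.007728 + 0.26730 + 0.19008 + 0.035154 + 0.051072 = 0.551334 m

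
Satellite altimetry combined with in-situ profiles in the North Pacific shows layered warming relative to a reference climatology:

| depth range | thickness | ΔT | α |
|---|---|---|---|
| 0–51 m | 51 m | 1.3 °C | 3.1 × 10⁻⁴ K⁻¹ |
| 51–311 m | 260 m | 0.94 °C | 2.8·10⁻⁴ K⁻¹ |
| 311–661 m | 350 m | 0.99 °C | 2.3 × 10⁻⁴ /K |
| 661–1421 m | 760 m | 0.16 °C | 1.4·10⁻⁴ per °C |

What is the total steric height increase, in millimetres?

0–51 m: 51 × 3.1×10⁻⁴ × 1.3 = 0.020553 m
2.8×10⁻⁴ × 0.94 × 260 = 0.068432 m
0.99 × 2.3×10⁻⁴ × 350 = 0.079695 m
Layer 4: 0.16 × 760 × 1.4×10⁻⁴ = 0.017024 m
Δh = 0.020553 + 0.068432 + 0.079695 + 0.017024 = 0.185704 m ≈ 186 mm

186 mm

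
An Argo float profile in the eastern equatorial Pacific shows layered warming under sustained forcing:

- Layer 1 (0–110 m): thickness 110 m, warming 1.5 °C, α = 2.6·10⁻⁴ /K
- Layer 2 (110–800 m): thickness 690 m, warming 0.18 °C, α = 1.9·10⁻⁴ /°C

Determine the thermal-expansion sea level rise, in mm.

0–110 m: 1.5 × 110 × 2.6×10⁻⁴ = 0.04290 m
Layer 2: 690 × 0.18 × 1.9×10⁻⁴ = 0.023598 m
Δh = 0.04290 + 0.023598 = 0.066498 m

66 mm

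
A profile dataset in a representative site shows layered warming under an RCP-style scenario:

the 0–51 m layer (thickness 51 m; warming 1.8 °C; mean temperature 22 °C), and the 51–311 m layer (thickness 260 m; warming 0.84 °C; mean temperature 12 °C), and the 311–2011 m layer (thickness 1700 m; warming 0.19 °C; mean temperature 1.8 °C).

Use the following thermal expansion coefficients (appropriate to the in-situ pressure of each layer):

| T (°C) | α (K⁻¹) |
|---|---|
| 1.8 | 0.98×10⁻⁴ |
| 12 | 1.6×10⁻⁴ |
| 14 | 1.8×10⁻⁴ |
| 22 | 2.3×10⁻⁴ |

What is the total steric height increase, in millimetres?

87.7 mm

Layer 1 at 22 °C → α = 2.3×10⁻⁴ K⁻¹
Layer 2 at 12 °C → α = 1.6×10⁻⁴ K⁻¹
Layer 3 at 1.8 °C → α = 0.98×10⁻⁴ K⁻¹
Layer 1: 51 × 2.3×10⁻⁴ × 1.8 = 0.021114 m
51–311 m: 1.6×10⁻⁴ × 0.84 × 260 = 0.034944 m
1700 × 0.98×10⁻⁴ × 0.19 = 0.031654 m
Δh = 0.021114 + 0.034944 + 0.031654 = 0.087712 m ≈ 87.7 mm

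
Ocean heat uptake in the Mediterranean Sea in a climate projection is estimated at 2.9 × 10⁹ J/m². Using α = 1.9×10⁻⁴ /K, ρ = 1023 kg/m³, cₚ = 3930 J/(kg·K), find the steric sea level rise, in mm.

Δh = αQ/(ρcₚ) = 1.9×10⁻⁴ × 2.9×10⁹ / (1023 × 3930) ≈ 0.13705 m

137 mm of thermosteric rise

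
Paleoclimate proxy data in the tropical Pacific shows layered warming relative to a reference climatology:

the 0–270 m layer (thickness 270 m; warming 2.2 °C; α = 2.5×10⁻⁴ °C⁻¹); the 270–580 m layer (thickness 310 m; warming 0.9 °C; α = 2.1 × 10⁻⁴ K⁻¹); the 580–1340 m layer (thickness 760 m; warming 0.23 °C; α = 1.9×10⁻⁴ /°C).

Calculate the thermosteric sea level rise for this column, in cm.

24 cm of thermosteric rise

Layer 1: 2.5×10⁻⁴ × 270 × 2.2 = 0.14850 m
310 × 0.9 × 2.1×10⁻⁴ = 0.05859 m
Layer 3: 760 × 0.23 × 1.9×10⁻⁴ = 0.033212 m
Δh = 0.14850 + 0.05859 + 0.033212 = 0.240302 m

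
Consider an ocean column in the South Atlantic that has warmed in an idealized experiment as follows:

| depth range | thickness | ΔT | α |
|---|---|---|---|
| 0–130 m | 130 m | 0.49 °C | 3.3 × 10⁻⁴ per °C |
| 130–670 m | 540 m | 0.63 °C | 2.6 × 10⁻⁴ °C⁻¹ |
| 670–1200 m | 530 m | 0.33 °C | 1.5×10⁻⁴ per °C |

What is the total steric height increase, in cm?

about 13.6 cm

Layer 1: 130 × 3.3×10⁻⁴ × 0.49 = 0.021021 m
2.6×10⁻⁴ × 540 × 0.63 = 0.088452 m
Layer 3: 1.5×10⁻⁴ × 530 × 0.33 = 0.026235 m
Δh = 0.021021 + 0.088452 + 0.026235 = 0.135708 m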